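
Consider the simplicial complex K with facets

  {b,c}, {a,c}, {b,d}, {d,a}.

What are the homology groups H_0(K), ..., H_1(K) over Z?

We work with the vertex ordering a < b < c < d. The simplices of K, each written with vertices in increasing order, are:

  0-simplices (4): a, b, c, d
  1-simplices (4): ac, ad, bc, bd

so the chain groups are C_0 ≅ Z^4, C_1 ≅ Z^4.

∂_1: C_1 → C_0 maps an edge to its endpoints' difference, ∂[p,q] = q − p. For instance
  ∂ac = c − a.
This gives a 4×4 integer matrix of rank 3; reducing to Smith normal form yields diagonal entries (1,1,1).

From H_k ≅ ker(∂_k) / im(∂_{k+1}) we obtain:

  H_0: rank C_0 − rank ∂_1 = 4 − 3 = 1, and the invariant factors of ∂_1 are all 1, so H_0 = Z.
  H_1: rank ker ∂_1 − rank ∂_2 = (4 − 3) − 0 = 1, and there is no ∂_2, so H_1 = Z.

As a check, the Euler characteristic is 4 − 4 = 0, which agrees with 1 − 1 = 0.

H_0 = Z,  H_1 = Z.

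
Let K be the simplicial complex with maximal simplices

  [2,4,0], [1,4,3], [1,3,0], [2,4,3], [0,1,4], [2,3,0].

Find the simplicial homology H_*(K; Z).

Take the total order 0 < 1 < 2 < 3 < 4 on the vertex set. Then K (dimension 2) consists of the simplices:

  0-simplices (5): [0], [1], [2], [3], [4]
  1-simplices (9): [0,1], [0,2], [0,3], [0,4], [1,3], [1,4], [2,3], [2,4], [3,4]
  2-simplices (6): [0,1,3], [0,1,4], [0,2,3], [0,2,4], [1,3,4], [2,3,4]

Hence C_0 ≅ Z^5, C_1 ≅ Z^9, C_2 ≅ Z^6.

∂_1: C_1 → C_0 maps an edge to its endpoints' difference, ∂[p,q] = q − p.
The resulting 5×9 matrix has rank 4, and its Smith normal form has invariant factors (1,1,1,1).

∂_2: C_2 → C_1 acts by ∂[p,q,r] = [q,r] − [p,r] + [p,q]. For instance
  ∂[2,3,4] = [3,4] − [2,4] + [2,3],
  ∂[0,1,4] = [1,4] − [0,4] + [0,1].
As a 9×6 matrix over Z this has rank 5, with invariant factors (1,1,1,1,1).

Reading off H_k = ker ∂_k / im ∂_{k+1}:

  H_0: rank C_0 − rank ∂_1 = 5 − 4 = 1, and the invariant factors of ∂_1 are all 1, so H_0 = Z.
  H_1: rank ker ∂_1 − rank ∂_2 = (9 − 4) − 5 = 0, and the invariant factors of ∂_2 are all 1, so H_1 = 0.
  H_2: rank ker ∂_2 − rank ∂_3 = (6 − 5) − 0 = 1, and there is no ∂_3, so H_2 = Z.

H_0 = Z,  H_1 = 0,  H_2 = Z.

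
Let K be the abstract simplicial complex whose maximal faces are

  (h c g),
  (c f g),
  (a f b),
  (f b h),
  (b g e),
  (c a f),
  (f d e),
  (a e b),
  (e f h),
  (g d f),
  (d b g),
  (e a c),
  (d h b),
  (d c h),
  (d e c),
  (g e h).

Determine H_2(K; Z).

Fix the vertex order a < b < c < d < e < f < g < h and write every simplex with vertices in increasing order. Then dim K = 2 and the simplices of K are:

  0-simplices (8): a, b, c, d, e, f, g, h
  1-simplices (24): ab, ac, ae, af, bd, be, bf, bg, bh, cd, ce, cf, cg, ch, de, df, dg, dh, ef, eg, eh, fg, fh, gh
  2-simplices (16): abe, abf, ace, acf, bdg, bdh, beg, bfh, cde, cdh, cfg, cgh, def, dfg, efh, egh

giving chain groups C_0 ≅ Z^8, C_1 ≅ Z^24, C_2 ≅ Z^16.

The boundary map ∂_1: C_1 → C_0 maps an edge to its endpoints' difference, ∂[p,q] = q − p. For instance
  ∂ab = b − a.
The resulting 8×24 matrix has rank 7, and its Smith normal form has invariant factors (1,1,1,1,1,1,1).

Boundary ∂_2: C_2 → C_1 acts by ∂[p,q,r] = [q,r] − [p,r] + [p,q]. For instance
  ∂egh = gh − eh + eg,
  ∂abf = bf − af + ab.
The 24×16 boundary matrix has rank 15 and Smith normal form diag(1,1,1,1,1,1,1,1,1,1,1,1,1,1,1).

Now H_k = ker ∂_k / im ∂_{k+1}, so:

  H_2: rank ker ∂_2 − rank ∂_3 = (16 − 15) − 0 = 1, and there is no ∂_3, so H_2 = Z.

H_2 = Z.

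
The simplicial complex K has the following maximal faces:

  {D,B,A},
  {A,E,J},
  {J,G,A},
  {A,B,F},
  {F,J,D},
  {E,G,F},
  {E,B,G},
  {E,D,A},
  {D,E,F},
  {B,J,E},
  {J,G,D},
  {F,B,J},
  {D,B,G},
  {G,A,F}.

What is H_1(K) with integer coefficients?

H_1 = Z^2.

Take the total order A < B < D < E < F < G < J on the vertex set. Then K (dimension 2) consists of the simplices:

  0-simplices (7): A, B, D, E, F, G, J
  1-simplices (21): AB, AD, AE, AF, AG, AJ, BD, BE, BF, BG, BJ, DE, DF, DG, DJ, EF, EG, EJ, FG, FJ, GJ
  2-simplices (14): ABD, ABF, ADE, AEJ, AFG, AGJ, BDG, BEG, BEJ, BFJ, DEF, DFJ, DGJ, EFG

so the chain groups are C_0 ≅ Z^7, C_1 ≅ Z^21, C_2 ≅ Z^14.

Boundary ∂_1: C_1 → C_0 maps an edge to its endpoints' difference, ∂[p,q] = q − p. For instance
  ∂BJ = J − B.
The resulting 7×21 matrix has rank 6, and its Smith normal form has invariant factors (1,1,1,1,1,1).

∂_2: C_2 → C_1 maps a triangle to the signed sum of its edges. For instance
  ∂DEF = EF − DF + DE,
  ∂DFJ = FJ − DJ + DF.
The resulting 21×14 matrix has rank 13, and its Smith normal form has invariant factors (1,1,1,1,1,1,1,1,1,1,1,1,1).

From H_k ≅ ker(∂_k) / im(∂_{k+1}) we obtain:

  H_1: rank ker ∂_1 − rank ∂_2 = (21 − 6) − 13 = 2, and the invariant factors of ∂_2 are all 1, so H_1 = Z^2.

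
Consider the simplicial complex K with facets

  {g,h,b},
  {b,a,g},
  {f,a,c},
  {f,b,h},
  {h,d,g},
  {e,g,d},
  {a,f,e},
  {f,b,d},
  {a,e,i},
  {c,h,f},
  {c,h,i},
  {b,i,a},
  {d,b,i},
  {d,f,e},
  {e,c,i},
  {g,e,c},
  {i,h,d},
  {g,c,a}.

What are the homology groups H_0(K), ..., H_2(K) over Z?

H_0 ≅ Z,  H_1 ≅ Z ⊕ Z/2,  H_2 = 0.

Order the vertices as a < b < c < d < e < f < g < h < i. Listing each simplex with vertices in this order, K has dimension 2 with simplices:

  0-simplices (9): a, b, c, d, e, f, g, h, i
  1-simplices (27): ab, ac, ae, af, ag, ai, bd, bf, bg, bh, bi, ce, cf, cg, ch, ci, de, df, dg, dh, di, ef, eg, ei, fh, gh, hi
  2-simplices (18): abg, abi, acf, acg, aef, aei, bdf, bdi, bfh, bgh, ceg, cei, cfh, chi, def, deg, dgh, dhi

Hence C_0 ≅ Z^9, C_1 ≅ Z^27, C_2 ≅ Z^18.

The boundary map ∂_1: C_1 → C_0 sends each edge [p,q] (with p < q) to q − p.
The resulting 9×27 matrix has rank 8, and its Smith normal form has invariant factors (1,1,1,1,1,1,1,1).

∂_2: C_2 → C_1 sends each 2-simplex [p,q,r] to [q,r] − [p,r] + [p,q]. For instance
  ∂abg = bg − ag + ab,
  ∂ceg = eg − cg + ce.
As a 27×18 matrix over Z this has rank 18, with invariant factors (1,1,1,1,1,1,1,1,1,1,1,1,1,1,1,1,1,2).

From H_k ≅ ker(∂_k) / im(∂_{k+1}) we obtain:

  H_0: rank C_0 − rank ∂_1 = 9 − 8 = 1, and the invariant factors of ∂_1 are all 1, so H_0 ≅ Z.
  H_1: rank ker ∂_1 − rank ∂_2 = (27 − 8) − 18 = 1, and ∂_2 has invariant factor 2 > 1, so H_1 ≅ Z ⊕ Z/2.
  H_2: rank ker ∂_2 − rank ∂_3 = (18 − 18) − 0 = 0, and there is no ∂_3, so H_2 ≅ 0.

As a check, the Euler characteristic is 9 − 27 + 18 = 0, which agrees with 1 − 1 + 0 = 0.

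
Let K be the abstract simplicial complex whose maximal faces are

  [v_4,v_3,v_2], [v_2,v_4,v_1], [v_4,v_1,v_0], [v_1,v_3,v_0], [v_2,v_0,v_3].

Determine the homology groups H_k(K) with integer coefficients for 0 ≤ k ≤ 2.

H_0 ≅ Z,  H_1 ≅ Z,  H_2 = 0.

Fix the vertex order v_0 < v_1 < v_2 < v_3 < v_4 and write every simplex with vertices in increasing order. Then dim K = 2 and the simplices of K are:

  0-simplices (5): [v_0], [v_1], [v_2], [v_3], [v_4]
  1-simplices (10): [v_0,v_1], [v_0,v_2], [v_0,v_3], [v_0,v_4], [v_1,v_2], [v_1,v_3], [v_1,v_4], [v_2,v_3], [v_2,v_4], [v_3,v_4]
  2-simplices (5): [v_0,v_1,v_3], [v_0,v_1,v_4], [v_0,v_2,v_3], [v_1,v_2,v_4], [v_2,v_3,v_4]

so the chain groups are C_0 ≅ Z^5, C_1 ≅ Z^10, C_2 ≅ Z^5.

Boundary ∂_1: C_1 → C_0 sends each edge [p,q] (with p < q) to q − p.
The resulting 5×10 matrix has rank 4, and its Smith normal form has invariant factors (1,1,1,1).

The boundary map ∂_2: C_2 → C_1 sends each 2-simplex [p,q,r] to [q,r] − [p,r] + [p,q]. For instance
  ∂[v_1,v_2,v_4] = [v_2,v_4] − [v_1,v_4] + [v_1,v_2],
  ∂[v_0,v_1,v_4] = [v_1,v_4] − [v_0,v_4] + [v_0,v_1].
The 10×5 boundary matrix has rank 5 and Smith normal form diag(1,1,1,1,1).

Reading off H_k = ker ∂_k / im ∂_{k+1}:

  H_0: rank C_0 − rank ∂_1 = 5 − 4 = 1, and the invariant factors of ∂_1 are all 1, so H_0 = Z.
  H_1: rank ker ∂_1 − rank ∂_2 = (10 − 4) − 5 = 1, and the invariant factors of ∂_2 are all 1, so H_1 = Z.
  H_2: rank ker ∂_2 − rank ∂_3 = (5 − 5) − 0 = 0, and there is no ∂_3, so H_2 = 0.

As a check, the Euler characteristic is 5 − 10 + 5 = 0, which agrees with 1 − 1 + 0 = 0.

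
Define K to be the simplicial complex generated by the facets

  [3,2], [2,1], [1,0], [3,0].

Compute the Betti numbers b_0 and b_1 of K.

b_0 = 1, b_1 = 1.

K has 4 vertices, 4 edges.
rank ∂_0 = 0, rank ∂_1 = 3 ⇒ b_0 = 4 − 0 − 3 = 1; all invariant factors of ∂_1 are 1 so no torsion. So H_0 ≅ Z.
rank ∂_1 = 3, rank ∂_2 = 0 ⇒ b_1 = 4 − 3 − 0 = 1. So H_1 ≅ Z.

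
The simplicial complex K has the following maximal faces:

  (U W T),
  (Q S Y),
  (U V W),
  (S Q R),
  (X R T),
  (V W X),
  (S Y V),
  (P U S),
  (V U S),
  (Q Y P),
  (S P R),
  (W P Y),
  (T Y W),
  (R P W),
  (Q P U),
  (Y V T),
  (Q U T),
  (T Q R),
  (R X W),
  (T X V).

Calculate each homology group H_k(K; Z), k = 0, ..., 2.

Order the vertices as P < Q < R < S < T < U < V < W < X < Y. Listing each simplex with vertices in this order, K has dimension 2 with simplices:

  0-simplices (10): P, Q, R, S, T, U, V, W, X, Y
  1-simplices (30): PQ, PR, PS, PU, PW, PY, QR, QS, QT, QU, QY, RS, RT, RW, RX, SU, SV, SY, TU, TV, TW, TX, TY, UV, UW, VW, VX, VY, WX, WY
  2-simplices (20): PQU, PQY, PRS, PRW, PSU, PWY, QRS, QRT, QSY, QTU, RTX, RWX, SUV, SVY, TUW, TVX, TVY, TWY, UVW, VWX

Hence C_0 ≅ Z^10, C_1 ≅ Z^30, C_2 ≅ Z^20.

The boundary map ∂_1: C_1 → C_0 is given by ∂[p,q] = [q] − [p]. For instance
  ∂TU = U − T.
This gives a 10×30 integer matrix of rank 9; reducing to Smith normal form yields diagonal entries (1,1,1,1,1,1,1,1,1).

∂_2: C_2 → C_1 acts by ∂[p,q,r] = [q,r] − [p,r] + [p,q]. For instance
  ∂PRW = RW − PW + PR,
  ∂SUV = UV − SV + SU.
As a 30×20 matrix over Z this has rank 20, with invariant factors (1,1,1,1,1,1,1,1,1,1,1,1,1,1,1,1,1,1,1,2).

Computing H_k = (kernel of ∂_k) / (image of ∂_{k+1}):

  H_0: rank C_0 − rank ∂_1 = 10 − 9 = 1, and the invariant factors of ∂_1 are all 1, so H_0 ≅ Z.
  H_1: rank ker ∂_1 − rank ∂_2 = (30 − 9) − 20 = 1, and ∂_2 has invariant factor 2 > 1, so H_1 ≅ Z ⊕ Z/2Z.
  H_2: rank ker ∂_2 − rank ∂_3 = (20 − 20) − 0 = 0, and there is no ∂_3, so H_2 ≅ 0.

As a check, the Euler characteristic is 10 − 30 + 20 = 0, which agrees with 1 − 1 + 0 = 0.
(K is a triangulation of the Klein bottle.)

H_0 = Z,  H_1 = Z ⊕ Z/2Z,  H_2 = 0.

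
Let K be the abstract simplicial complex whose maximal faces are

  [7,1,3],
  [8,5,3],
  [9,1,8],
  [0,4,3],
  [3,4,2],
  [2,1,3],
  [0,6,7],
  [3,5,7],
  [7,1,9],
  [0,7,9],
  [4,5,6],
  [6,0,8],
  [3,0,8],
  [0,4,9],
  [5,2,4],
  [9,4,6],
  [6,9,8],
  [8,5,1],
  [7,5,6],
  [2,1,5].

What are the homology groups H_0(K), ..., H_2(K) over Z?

H_0 = Z,  H_1 = Z ⊕ Z/2,  H_2 = 0.

We work with the vertex ordering 0 < 1 < 2 < 3 < 4 < 5 < 6 < 7 < 8 < 9. The simplices of K, each written with vertices in increasing order, are:

  0-simplices (10): [0], [1], [2], [3], [4], [5], [6], [7], [8], [9]
  1-simplices (30): (30 of them)
  2-simplices (20): (20 of them)

so the chain groups are C_0 ≅ Z^10, C_1 ≅ Z^30, C_2 ≅ Z^20.

∂_1: C_1 → C_0 is given by ∂[p,q] = [q] − [p]. For instance
  ∂[5,8] = [8] − [5].
As a 10×30 matrix over Z this has rank 9, with invariant factors (1,1,1,1,1,1,1,1,1).

The boundary map ∂_2: C_2 → C_1 acts by ∂[p,q,r] = [q,r] − [p,r] + [p,q]. For instance
  ∂[1,5,8] = [5,8] − [1,8] + [1,5],
  ∂[2,4,5] = [4,5] − [2,5] + [2,4].
The resulting 30×20 matrix has rank 20, and its Smith normal form has invariant factors (1,1,1,1,1,1,1,1,1,1,1,1,1,1,1,1,1,1,1,2).

Computing H_k = (kernel of ∂_k) / (image of ∂_{k+1}):

  H_0: rank C_0 − rank ∂_1 = 10 − 9 = 1, and the invariant factors of ∂_1 are all 1, so H_0 ≅ Z.
  H_1: rank ker ∂_1 − rank ∂_2 = (30 − 9) − 20 = 1, and ∂_2 has invariant factor 2 > 1, so H_1 ≅ Z ⊕ Z/2.
  H_2: rank ker ∂_2 − rank ∂_3 = (20 − 20) − 0 = 0, and there is no ∂_3, so H_2 ≅ 0.

As a check, the Euler characteristic is 10 − 30 + 20 = 0, which agrees with 1 − 1 + 0 = 0.
(K is a triangulation of the Klein bottle.)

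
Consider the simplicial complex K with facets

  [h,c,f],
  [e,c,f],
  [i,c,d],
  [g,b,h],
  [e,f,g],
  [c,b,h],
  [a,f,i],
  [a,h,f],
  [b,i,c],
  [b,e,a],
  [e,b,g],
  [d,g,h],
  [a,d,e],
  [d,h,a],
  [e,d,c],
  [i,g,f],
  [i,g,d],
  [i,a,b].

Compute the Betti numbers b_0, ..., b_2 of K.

We work with the vertex ordering a < b < c < d < e < f < g < h < i. The simplices of K, each written with vertices in increasing order, are:

  0-simplices (9): a, b, c, d, e, f, g, h, i
  1-simplices (27): ab, ad, ae, af, ah, ai, bc, be, bg, bh, bi, cd, ce, cf, ch, ci, de, dg, dh, di, ef, eg, fg, fh, fi, gh, gi
  2-simplices (18): abe, abi, ade, adh, afh, afi, bch, bci, beg, bgh, cde, cdi, cef, cfh, dgh, dgi, efg, fgi

Hence C_0 ≅ Z^9, C_1 ≅ Z^27, C_2 ≅ Z^18.

∂_1: C_1 → C_0 maps an edge to its endpoints' difference, ∂[p,q] = q − p. For instance
  ∂bc = c − b.
The 9×27 boundary matrix has rank 8 and Smith normal form diag(1,1,1,1,1,1,1,1).

The boundary map ∂_2: C_2 → C_1 acts by ∂[p,q,r] = [q,r] − [p,r] + [p,q]. For instance
  ∂adh = dh − ah + ad,
  ∂cef = ef − cf + ce.
The resulting 27×18 matrix has rank 17, and its Smith normal form has invariant factors (1,1,1,1,1,1,1,1,1,1,1,1,1,1,1,1,1).

Reading off H_k = ker ∂_k / im ∂_{k+1}:

  H_0: rank C_0 − rank ∂_1 = 9 − 8 = 1, and the invariant factors of ∂_1 are all 1, so H_0 = Z.
  H_1: rank ker ∂_1 − rank ∂_2 = (27 − 8) − 17 = 2, and the invariant factors of ∂_2 are all 1, so H_1 = Z^2.
  H_2: rank ker ∂_2 − rank ∂_3 = (18 − 17) − 0 = 1, and there is no ∂_3, so H_2 = Z.

Hence the Betti numbers are b_0 = 1, b_1 = 2, b_2 = 1.

b_0 = 1, b_1 = 2, b_2 = 1.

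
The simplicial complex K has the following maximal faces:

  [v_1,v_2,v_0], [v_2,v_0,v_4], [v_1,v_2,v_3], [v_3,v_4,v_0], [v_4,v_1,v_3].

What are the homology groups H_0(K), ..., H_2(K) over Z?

H_0 ≅ Z,  H_1 ≅ Z,  H_2 = 0.

Take the total order v_0 < v_1 < v_2 < v_3 < v_4 on the vertex set. Then K (dimension 2) consists of the simplices:

  0-simplices (5): [v_0], [v_1], [v_2], [v_3], [v_4]
  1-simplices (10): [v_0,v_1], [v_0,v_2], [v_0,v_3], [v_0,v_4], [v_1,v_2], [v_1,v_3], [v_1,v_4], [v_2,v_3], [v_2,v_4], [v_3,v_4]
  2-simplices (5): [v_0,v_1,v_2], [v_0,v_2,v_4], [v_0,v_3,v_4], [v_1,v_2,v_3], [v_1,v_3,v_4]

so the chain groups are C_0 ≅ Z^5, C_1 ≅ Z^10, C_2 ≅ Z^5.

Boundary ∂_1: C_1 → C_0 is given by ∂[p,q] = [q] − [p].
As a 5×10 matrix over Z this has rank 4, with invariant factors (1,1,1,1).

∂_2: C_2 → C_1 acts by ∂[p,q,r] = [q,r] − [p,r] + [p,q]. For instance
  ∂[v_1,v_3,v_4] = [v_3,v_4] − [v_1,v_4] + [v_1,v_3],
  ∂[v_0,v_3,v_4] = [v_3,v_4] − [v_0,v_4] + [v_0,v_3].
As a 10×5 matrix over Z this has rank 5, with invariant factors (1,1,1,1,1).

Now H_k = ker ∂_k / im ∂_{k+1}, so:

  H_0: rank C_0 − rank ∂_1 = 5 − 4 = 1, and the invariant factors of ∂_1 are all 1, so H_0 = Z.
  H_1: rank ker ∂_1 − rank ∂_2 = (10 − 4) − 5 = 1, and the invariant factors of ∂_2 are all 1, so H_1 = Z.
  H_2: rank ker ∂_2 − rank ∂_3 = (5 − 5) − 0 = 0, and there is no ∂_3, so H_2 = 0.

(K is a triangulation of the Möbius band.)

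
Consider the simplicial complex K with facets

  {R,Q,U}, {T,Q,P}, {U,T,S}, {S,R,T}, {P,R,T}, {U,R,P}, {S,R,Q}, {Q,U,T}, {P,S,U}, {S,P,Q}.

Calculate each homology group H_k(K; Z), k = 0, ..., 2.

H_0 ≅ Z,  H_1 ≅ Z/2,  H_2 = 0.

Fix the vertex order P < Q < R < S < T < U and write every simplex with vertices in increasing order. Then dim K = 2 and the simplices of K are:

  0-simplices (6): P, Q, R, S, T, U
  1-simplices (15): PQ, PR, PS, PT, PU, QR, QS, QT, QU, RS, RT, RU, ST, SU, TU
  2-simplices (10): PQS, PQT, PRT, PRU, PSU, QRS, QRU, QTU, RST, STU

Hence C_0 ≅ Z^6, C_1 ≅ Z^15, C_2 ≅ Z^10.

The boundary map ∂_1: C_1 → C_0 sends each edge [p,q] (with p < q) to q − p.
As a 6×15 matrix over Z this has rank 5, with invariant factors (1,1,1,1,1).

Boundary ∂_2: C_2 → C_1 acts by ∂[p,q,r] = [q,r] − [p,r] + [p,q]. For instance
  ∂PQS = QS − PS + PQ,
  ∂QRU = RU − QU + QR.
The resulting 15×10 matrix has rank 10, and its Smith normal form has invariant factors (1,1,1,1,1,1,1,1,1,2).

Computing H_k = (kernel of ∂_k) / (image of ∂_{k+1}):

  H_0: rank C_0 − rank ∂_1 = 6 − 5 = 1, and the invariant factors of ∂_1 are all 1, so H_0 = Z.
  H_1: rank ker ∂_1 − rank ∂_2 = (15 − 5) − 10 = 0, and ∂_2 has invariant factor 2 > 1, so H_1 = Z/2.
  H_2: rank ker ∂_2 − rank ∂_3 = (10 − 10) − 0 = 0, and there is no ∂_3, so H_2 = 0.

As a check, the Euler characteristic is 6 − 15 + 10 = 1, which agrees with 1 − 0 + 0 = 1.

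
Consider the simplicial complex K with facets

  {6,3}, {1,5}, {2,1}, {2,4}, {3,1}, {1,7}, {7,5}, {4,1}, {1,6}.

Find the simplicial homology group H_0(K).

H_0 = Z.

Fix the vertex order 1 < 2 < 3 < 4 < 5 < 6 < 7 and write every simplex with vertices in increasing order. Then dim K = 1 and the simplices of K are:

  0-simplices (7): [1], [2], [3], [4], [5], [6], [7]
  1-simplices (9): [1,2], [1,3], [1,4], [1,5], [1,6], [1,7], [2,4], [3,6], [5,7]

giving chain groups C_0 ≅ Z^7, C_1 ≅ Z^9.

∂_1: C_1 → C_0 maps an edge to its endpoints' difference, ∂[p,q] = q − p. For instance
  ∂[5,7] = [7] − [5].
The resulting 7×9 matrix has rank 6, and its Smith normal form has invariant factors (1,1,1,1,1,1).

Reading off H_k = ker ∂_k / im ∂_{k+1}:

  H_0: rank C_0 − rank ∂_1 = 7 − 6 = 1, and the invariant factors of ∂_1 are all 1, so H_0 ≅ Z.

(K is a triangulation of a wedge of 3 circles.)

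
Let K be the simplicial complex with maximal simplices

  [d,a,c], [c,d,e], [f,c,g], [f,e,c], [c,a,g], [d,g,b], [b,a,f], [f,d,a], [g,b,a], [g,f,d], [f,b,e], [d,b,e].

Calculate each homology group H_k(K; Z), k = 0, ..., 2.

Take the total order a < b < c < d < e < f < g on the vertex set. Then K (dimension 2) consists of the simplices:

  0-simplices (7): a, b, c, d, e, f, g
  1-simplices (18): ab, ac, ad, af, ag, bd, be, bf, bg, cd, ce, cf, cg, de, df, dg, ef, fg
  2-simplices (12): abf, abg, acd, acg, adf, bde, bdg, bef, cde, cef, cfg, dfg

Hence C_0 ≅ Z^7, C_1 ≅ Z^18, C_2 ≅ Z^12.

∂_1: C_1 → C_0 is given by ∂[p,q] = [q] − [p].
The 7×18 boundary matrix has rank 6 and Smith normal form diag(1,1,1,1,1,1).

Boundary ∂_2: C_2 → C_1 sends each 2-simplex [p,q,r] to [q,r] − [p,r] + [p,q]. For instance
  ∂cde = de − ce + cd,
  ∂adf = df − af + ad.
This gives a 18×12 integer matrix of rank 12; reducing to Smith normal form yields diagonal entries (1,1,1,1,1,1,1,1,1,1,1,2).

Now H_k = ker ∂_k / im ∂_{k+1}, so:

  H_0: rank C_0 − rank ∂_1 = 7 − 6 = 1, and the invariant factors of ∂_1 are all 1, so H_0 = Z.
  H_1: rank ker ∂_1 − rank ∂_2 = (18 − 6) − 12 = 0, and ∂_2 has invariant factor 2 > 1, so H_1 = Z/2.
  H_2: rank ker ∂_2 − rank ∂_3 = (12 − 12) − 0 = 0, and there is no ∂_3, so H_2 = 0.

As a check, the Euler characteristic is 7 − 18 + 12 = 1, which agrees with 1 − 0 + 0 = 1.
(K is a triangulation of the real projective plane RP^2.)

H_0 ≅ Z,  H_1 ≅ Z/2,  H_2 = 0.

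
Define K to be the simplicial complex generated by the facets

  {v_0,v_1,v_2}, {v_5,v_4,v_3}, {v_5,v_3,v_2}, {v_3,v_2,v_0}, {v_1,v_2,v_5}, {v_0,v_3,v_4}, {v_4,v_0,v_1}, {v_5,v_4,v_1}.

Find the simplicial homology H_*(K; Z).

Fix the vertex order v_0 < v_1 < v_2 < v_3 < v_4 < v_5 and write every simplex with vertices in increasing order. Then dim K = 2 and the simplices of K are:

  0-simplices (6): [v_0], [v_1], [v_2], [v_3], [v_4], [v_5]
  1-simplices (12): [v_0,v_1], [v_0,v_2], [v_0,v_3], [v_0,v_4], [v_1,v_2], [v_1,v_4], [v_1,v_5], [v_2,v_3], [v_2,v_5], [v_3,v_4], [v_3,v_5], [v_4,v_5]
  2-simplices (8): [v_0,v_1,v_2], [v_0,v_1,v_4], [v_0,v_2,v_3], [v_0,v_3,v_4], [v_1,v_2,v_5], [v_1,v_4,v_5], [v_2,v_3,v_5], [v_3,v_4,v_5]

so the chain groups are C_0 ≅ Z^6, C_1 ≅ Z^12, C_2 ≅ Z^8.

The boundary map ∂_1: C_1 → C_0 is given by ∂[p,q] = [q] − [p]. For instance
  ∂[v_0,v_2] = [v_2] − [v_0].
The resulting 6×12 matrix has rank 5, and its Smith normal form has invariant factors (1,1,1,1,1).

Boundary ∂_2: C_2 → C_1 sends each 2-simplex [p,q,r] to [q,r] − [p,r] + [p,q]. For instance
  ∂[v_2,v_3,v_5] = [v_3,v_5] − [v_2,v_5] + [v_2,v_3],
  ∂[v_0,v_3,v_4] = [v_3,v_4] − [v_0,v_4] + [v_0,v_3].
The resulting 12×8 matrix has rank 7, and its Smith normal form has invariant factors (1,1,1,1,1,1,1).

From H_k ≅ ker(∂_k) / im(∂_{k+1}) we obtain:

  H_0: rank C_0 − rank ∂_1 = 6 − 5 = 1, and the invariant factors of ∂_1 are all 1, so H_0 ≅ Z.
  H_1: rank ker ∂_1 − rank ∂_2 = (12 − 5) − 7 = 0, and the invariant factors of ∂_2 are all 1, so H_1 ≅ 0.
  H_2: rank ker ∂_2 − rank ∂_3 = (8 − 7) − 0 = 1, and there is no ∂_3, so H_2 ≅ Z.

(K is a triangulation of the 2-sphere S^2.)

H_0 ≅ Z,  H_1 = 0,  H_2 ≅ Z.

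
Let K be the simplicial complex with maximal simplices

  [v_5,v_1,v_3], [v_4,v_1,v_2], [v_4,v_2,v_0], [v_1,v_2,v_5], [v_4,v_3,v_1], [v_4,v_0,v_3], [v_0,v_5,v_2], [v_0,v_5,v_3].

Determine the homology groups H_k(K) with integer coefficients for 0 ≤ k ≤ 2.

Order the vertices as v_0 < v_1 < v_2 < v_3 < v_4 < v_5. Listing each simplex with vertices in this order, K has dimension 2 with simplices:

  0-simplices (6): [v_0], [v_1], [v_2], [v_3], [v_4], [v_5]
  1-simplices (12): [v_0,v_2], [v_0,v_3], [v_0,v_4], [v_0,v_5], [v_1,v_2], [v_1,v_3], [v_1,v_4], [v_1,v_5], [v_2,v_4], [v_2,v_5], [v_3,v_4], [v_3,v_5]
  2-simplices (8): [v_0,v_2,v_4], [v_0,v_2,v_5], [v_0,v_3,v_4], [v_0,v_3,v_5], [v_1,v_2,v_4], [v_1,v_2,v_5], [v_1,v_3,v_4], [v_1,v_3,v_5]

giving chain groups C_0 ≅ Z^6, C_1 ≅ Z^12, C_2 ≅ Z^8.

Boundary ∂_1: C_1 → C_0 is given by ∂[p,q] = [q] − [p]. For instance
  ∂[v_0,v_3] = [v_3] − [v_0].
This gives a 6×12 integer matrix of rank 5; reducing to Smith normal form yields diagonal entries (1,1,1,1,1).

∂_2: C_2 → C_1 sends each 2-simplex [p,q,r] to [q,r] − [p,r] + [p,q]. For instance
  ∂[v_0,v_2,v_5] = [v_2,v_5] − [v_0,v_5] + [v_0,v_2],
  ∂[v_1,v_2,v_5] = [v_2,v_5] − [v_1,v_5] + [v_1,v_2].
The 12×8 boundary matrix has rank 7 and Smith normal form diag(1,1,1,1,1,1,1).

From H_k ≅ ker(∂_k) / im(∂_{k+1}) we obtain:

  H_0: rank C_0 − rank ∂_1 = 6 − 5 = 1, and the invariant factors of ∂_1 are all 1, so H_0 = Z.
  H_1: rank ker ∂_1 − rank ∂_2 = (12 − 5) − 7 = 0, and the invariant factors of ∂_2 are all 1, so H_1 = 0.
  H_2: rank ker ∂_2 − rank ∂_3 = (8 − 7) − 0 = 1, and there is no ∂_3, so H_2 = Z.

H_0 = Z,  H_1 = 0,  H_2 = Z.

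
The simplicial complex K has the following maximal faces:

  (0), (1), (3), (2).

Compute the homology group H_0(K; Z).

Order the vertices as 0 < 1 < 2 < 3. Listing each simplex with vertices in this order, K has dimension 0 with simplices:

  0-simplices (4): [0], [1], [2], [3]

Hence C_0 ≅ Z^4.

Reading off H_k = ker ∂_k / im ∂_{k+1}:

  H_0: rank C_0 − rank ∂_1 = 4 − 0 = 4, and there is no ∂_1, so H_0 ≅ Z^4.

H_0 = Z^4.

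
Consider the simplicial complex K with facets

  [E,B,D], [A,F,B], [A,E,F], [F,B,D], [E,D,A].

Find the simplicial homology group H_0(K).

H_0 ≅ Z.

K has 5 vertices, 10 edges, 5 triangles.
rank ∂_0 = 0, rank ∂_1 = 4 ⇒ b_0 = 5 − 0 − 4 = 1; all invariant factors of ∂_1 are 1 so no torsion. So H_0 ≅ Z.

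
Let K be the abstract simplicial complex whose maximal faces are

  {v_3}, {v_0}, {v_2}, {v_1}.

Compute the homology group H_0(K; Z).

Fix the vertex order v_0 < v_1 < v_2 < v_3 and write every simplex with vertices in increasing order. Then dim K = 0 and the simplices of K are:

  0-simplices (4): [v_0], [v_1], [v_2], [v_3]

Hence C_0 ≅ Z^4.

From H_k ≅ ker(∂_k) / im(∂_{k+1}) we obtain:

  H_0: rank C_0 − rank ∂_1 = 4 − 0 = 4, and there is no ∂_1, so H_0 ≅ Z^4.

H_0 = Z^4.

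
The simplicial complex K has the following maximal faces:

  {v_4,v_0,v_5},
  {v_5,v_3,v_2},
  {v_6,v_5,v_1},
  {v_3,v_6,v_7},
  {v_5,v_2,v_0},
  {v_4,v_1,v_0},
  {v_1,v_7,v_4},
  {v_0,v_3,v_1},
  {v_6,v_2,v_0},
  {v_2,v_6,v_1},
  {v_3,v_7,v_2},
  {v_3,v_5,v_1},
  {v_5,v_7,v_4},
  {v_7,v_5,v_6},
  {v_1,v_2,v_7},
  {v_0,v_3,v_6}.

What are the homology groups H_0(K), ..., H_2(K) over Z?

H_0 = Z,  H_1 = Z^2,  H_2 = Z.

Order the vertices as v_0 < v_1 < v_2 < v_3 < v_4 < v_5 < v_6 < v_7. Listing each simplex with vertices in this order, K has dimension 2 with simplices:

  0-simplices (8): [v_0], [v_1], [v_2], [v_3], [v_4], [v_5], [v_6], [v_7]
  1-simplices (24): (24 of them)
  2-simplices (16): (16 of them)

so the chain groups are C_0 ≅ Z^8, C_1 ≅ Z^24, C_2 ≅ Z^16.

∂_1: C_1 → C_0 sends each edge [p,q] (with p < q) to q − p. For instance
  ∂[v_4,v_7] = [v_7] − [v_4].
This gives a 8×24 integer matrix of rank 7; reducing to Smith normal form yields diagonal entries (1,1,1,1,1,1,1).

Boundary ∂_2: C_2 → C_1 acts by ∂[p,q,r] = [q,r] − [p,r] + [p,q]. For instance
  ∂[v_0,v_3,v_6] = [v_3,v_6] − [v_0,v_6] + [v_0,v_3],
  ∂[v_0,v_4,v_5] = [v_4,v_5] − [v_0,v_5] + [v_0,v_4].
The 24×16 boundary matrix has rank 15 and Smith normal form diag(1,1,1,1,1,1,1,1,1,1,1,1,1,1,1).

Now H_k = ker ∂_k / im ∂_{k+1}, so:

  H_0: rank C_0 − rank ∂_1 = 8 − 7 = 1, and the invariant factors of ∂_1 are all 1, so H_0 ≅ Z.
  H_1: rank ker ∂_1 − rank ∂_2 = (24 − 7) − 15 = 2, and the invariant factors of ∂_2 are all 1, so H_1 ≅ Z^2.
  H_2: rank ker ∂_2 − rank ∂_3 = (16 − 15) − 0 = 1, and there is no ∂_3, so H_2 ≅ Z.

(K is a triangulation of the torus T^2.)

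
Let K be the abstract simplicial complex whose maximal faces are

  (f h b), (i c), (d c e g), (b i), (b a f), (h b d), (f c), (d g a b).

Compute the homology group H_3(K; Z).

H_3 ≅ 0.

K has 9 vertices, 19 edges, 11 triangles, 2 3-simplices.
rank ∂_3 = 2, rank ∂_4 = 0 ⇒ b_3 = 2 − 2 − 0 = 0. So H_3 = 0.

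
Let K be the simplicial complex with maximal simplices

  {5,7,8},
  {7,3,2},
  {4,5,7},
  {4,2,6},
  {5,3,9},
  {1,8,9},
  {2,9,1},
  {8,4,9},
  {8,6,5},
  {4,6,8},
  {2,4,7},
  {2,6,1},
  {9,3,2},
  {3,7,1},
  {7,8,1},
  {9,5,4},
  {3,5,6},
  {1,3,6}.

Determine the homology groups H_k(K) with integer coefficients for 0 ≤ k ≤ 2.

Order the vertices as 1 < 2 < 3 < 4 < 5 < 6 < 7 < 8 < 9. Listing each simplex with vertices in this order, K has dimension 2 with simplices:

  0-simplices (9): [1], [2], [3], [4], [5], [6], [7], [8], [9]
  1-simplices (27): (27 of them)
  2-simplices (18): [1,2,6], [1,2,9], [1,3,6], [1,3,7], [1,7,8], [1,8,9], [2,3,7], [2,3,9], [2,4,6], [2,4,7], [3,5,6], [3,5,9], [4,5,7], [4,5,9], [4,6,8], [4,8,9], [5,6,8], [5,7,8]

so the chain groups are C_0 ≅ Z^9, C_1 ≅ Z^27, C_2 ≅ Z^18.

The boundary map ∂_1: C_1 → C_0 is given by ∂[p,q] = [q] − [p].
The 9×27 boundary matrix has rank 8 and Smith normal form diag(1,1,1,1,1,1,1,1).

Boundary ∂_2: C_2 → C_1 acts by ∂[p,q,r] = [q,r] − [p,r] + [p,q]. For instance
  ∂[4,8,9] = [8,9] − [4,9] + [4,8],
  ∂[2,3,7] = [3,7] − [2,7] + [2,3].
The resulting 27×18 matrix has rank 18, and its Smith normal form has invariant factors (1,1,1,1,1,1,1,1,1,1,1,1,1,1,1,1,1,2).

Computing H_k = (kernel of ∂_k) / (image of ∂_{k+1}):

  H_0: rank C_0 − rank ∂_1 = 9 − 8 = 1, and the invariant factors of ∂_1 are all 1, so H_0 = Z.
  H_1: rank ker ∂_1 − rank ∂_2 = (27 − 8) − 18 = 1, and ∂_2 has invariant factor 2 > 1, so H_1 = Z ⊕ Z_2.
  H_2: rank ker ∂_2 − rank ∂_3 = (18 − 18) − 0 = 0, and there is no ∂_3, so H_2 = 0.

As a check, the Euler characteristic is 9 − 27 + 18 = 0, which agrees with 1 − 1 + 0 = 0.

H_0 = Z,  H_1 = Z ⊕ Z_2,  H_2 = 0.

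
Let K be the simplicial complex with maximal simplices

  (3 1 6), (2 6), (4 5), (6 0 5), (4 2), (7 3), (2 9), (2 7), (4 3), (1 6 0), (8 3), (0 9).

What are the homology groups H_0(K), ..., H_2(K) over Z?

Take the total order 0 < 1 < 2 < 3 < 4 < 5 < 6 < 7 < 8 < 9 on the vertex set. Then K (dimension 2) consists of the simplices:

  0-simplices (10): [0], [1], [2], [3], [4], [5], [6], [7], [8], [9]
  1-simplices (16): [0,1], [0,5], [0,6], [0,9], [1,3], [1,6], [2,4], [2,6], [2,7], [2,9], [3,4], [3,6], [3,7], [3,8], [4,5], [5,6]
  2-simplices (3): [0,1,6], [0,5,6], [1,3,6]

Hence C_0 ≅ Z^10, C_1 ≅ Z^16, C_2 ≅ Z^3.

The boundary map ∂_1: C_1 → C_0 sends each edge [p,q] (with p < q) to q − p.
This gives a 10×16 integer matrix of rank 9; reducing to Smith normal form yields diagonal entries (1,1,1,1,1,1,1,1,1).

The boundary map ∂_2: C_2 → C_1 maps a triangle to the signed sum of its edges. For instance
  ∂[0,1,6] = [1,6] − [0,6] + [0,1],
  ∂[1,3,6] = [3,6] − [1,6] + [1,3].
This gives a 16×3 integer matrix of rank 3; reducing to Smith normal form yields diagonal entries (1,1,1).

Computing H_k = (kernel of ∂_k) / (image of ∂_{k+1}):

  H_0: rank C_0 − rank ∂_1 = 10 − 9 = 1, and the invariant factors of ∂_1 are all 1, so H_0 = Z.
  H_1: rank ker ∂_1 − rank ∂_2 = (16 − 9) − 3 = 4, and the invariant factors of ∂_2 are all 1, so H_1 = Z^4.
  H_2: rank ker ∂_2 − rank ∂_3 = (3 − 3) − 0 = 0, and there is no ∂_3, so H_2 = 0.

H_0 = Z,  H_1 = Z^4,  H_2 = 0.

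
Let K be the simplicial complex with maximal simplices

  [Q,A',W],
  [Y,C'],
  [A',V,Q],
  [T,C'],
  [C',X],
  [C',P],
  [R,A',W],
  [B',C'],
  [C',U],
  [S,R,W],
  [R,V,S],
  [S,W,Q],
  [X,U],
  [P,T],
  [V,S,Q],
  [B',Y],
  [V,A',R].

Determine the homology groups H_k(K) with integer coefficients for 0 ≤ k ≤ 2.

K has 13 vertices, 21 edges, 8 triangles.
rank ∂_0 = 0, rank ∂_1 = 11 ⇒ b_0 = 13 − 0 − 11 = 2; all invariant factors of ∂_1 are 1 so no torsion. So H_0 = Z^2.
rank ∂_1 = 11, rank ∂_2 = 7 ⇒ b_1 = 21 − 11 − 7 = 3; all invariant factors of ∂_2 are 1 so no torsion. So H_1 = Z^3.
rank ∂_2 = 7, rank ∂_3 = 0 ⇒ b_2 = 8 − 7 − 0 = 1. So H_2 = Z.

H_0 = Z^2,  H_1 = Z^3,  H_2 = Z.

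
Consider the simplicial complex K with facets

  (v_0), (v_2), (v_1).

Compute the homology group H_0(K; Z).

H_0 ≅ Z^3.

Take the total order v_0 < v_1 < v_2 on the vertex set. Then K (dimension 0) consists of the simplices:

  0-simplices (3): [v_0], [v_1], [v_2]

so the chain groups are C_0 ≅ Z^3.

From H_k ≅ ker(∂_k) / im(∂_{k+1}) we obtain:

  H_0: rank C_0 − rank ∂_1 = 3 − 0 = 3, and there is no ∂_1, so H_0 ≅ Z^3.

(K is a triangulation of a set of 3 points.)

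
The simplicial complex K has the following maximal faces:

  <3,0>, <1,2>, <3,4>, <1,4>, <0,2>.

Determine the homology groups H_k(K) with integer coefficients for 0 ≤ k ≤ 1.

Fix the vertex order 0 < 1 < 2 < 3 < 4 and write every simplex with vertices in increasing order. Then dim K = 1 and the simplices of K are:

  0-simplices (5): [0], [1], [2], [3], [4]
  1-simplices (5): [0,2], [0,3], [1,2], [1,4], [3,4]

giving chain groups C_0 ≅ Z^5, C_1 ≅ Z^5.

The boundary map ∂_1: C_1 → C_0 sends each edge [p,q] (with p < q) to q − p. For instance
  ∂[0,3] = [3] − [0].
The resulting 5×5 matrix has rank 4, and its Smith normal form has invariant factors (1,1,1,1).

Reading off H_k = ker ∂_k / im ∂_{k+1}:

  H_0: rank C_0 − rank ∂_1 = 5 − 4 = 1, and the invariant factors of ∂_1 are all 1, so H_0 ≅ Z.
  H_1: rank ker ∂_1 − rank ∂_2 = (5 − 4) − 0 = 1, and there is no ∂_2, so H_1 ≅ Z.

(K is a triangulation of the circle S^1.)

H_0 = Z,  H_1 = Z.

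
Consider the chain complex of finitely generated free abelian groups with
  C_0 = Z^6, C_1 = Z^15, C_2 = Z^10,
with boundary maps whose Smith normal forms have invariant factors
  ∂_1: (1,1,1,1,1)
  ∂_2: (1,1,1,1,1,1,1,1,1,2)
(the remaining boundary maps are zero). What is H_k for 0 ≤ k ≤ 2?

H_0 = Z,  H_1 = Z/2,  H_2 = 0.

H_0: b_0 = 6 − 0 − 5 = 1; torsion from ∂_1 factors > 1: none. So H_0 = Z.
H_1: b_1 = 15 − 5 − 10 = 0; torsion from ∂_2 factors > 1: [2]. So H_1 = Z/2.
H_2: b_2 = 10 − 10 − 0 = 0; torsion from ∂_3 factors > 1: none. So H_2 = 0.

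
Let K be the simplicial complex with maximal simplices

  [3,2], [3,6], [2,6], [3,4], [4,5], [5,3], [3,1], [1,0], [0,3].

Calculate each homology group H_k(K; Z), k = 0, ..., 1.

We work with the vertex ordering 0 < 1 < 2 < 3 < 4 < 5 < 6. The simplices of K, each written with vertices in increasing order, are:

  0-simplices (7): [0], [1], [2], [3], [4], [5], [6]
  1-simplices (9): [0,1], [0,3], [1,3], [2,3], [2,6], [3,4], [3,5], [3,6], [4,5]

so the chain groups are C_0 ≅ Z^7, C_1 ≅ Z^9.

Boundary ∂_1: C_1 → C_0 sends each edge [p,q] (with p < q) to q − p.
The 7×9 boundary matrix has rank 6 and Smith normal form diag(1,1,1,1,1,1).

Computing H_k = (kernel of ∂_k) / (image of ∂_{k+1}):

  H_0: rank C_0 − rank ∂_1 = 7 − 6 = 1, and the invariant factors of ∂_1 are all 1, so H_0 = Z.
  H_1: rank ker ∂_1 − rank ∂_2 = (9 − 6) − 0 = 3, and there is no ∂_2, so H_1 = Z^3.

H_0 = Z,  H_1 = Z^3.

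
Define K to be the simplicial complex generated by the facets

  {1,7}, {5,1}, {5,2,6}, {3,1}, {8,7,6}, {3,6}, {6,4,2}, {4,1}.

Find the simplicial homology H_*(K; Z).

Fix the vertex order 1 < 2 < 3 < 4 < 5 < 6 < 7 < 8 and write every simplex with vertices in increasing order. Then dim K = 2 and the simplices of K are:

  0-simplices (8): [1], [2], [3], [4], [5], [6], [7], [8]
  1-simplices (13): [1,3], [1,4], [1,5], [1,7], [2,4], [2,5], [2,6], [3,6], [4,6], [5,6], [6,7], [6,8], [7,8]
  2-simplices (3): [2,4,6], [2,5,6], [6,7,8]

giving chain groups C_0 ≅ Z^8, C_1 ≅ Z^13, C_2 ≅ Z^3.

Boundary ∂_1: C_1 → C_0 is given by ∂[p,q] = [q] − [p].
As a 8×13 matrix over Z this has rank 7, with invariant factors (1,1,1,1,1,1,1).

Boundary ∂_2: C_2 → C_1 acts by ∂[p,q,r] = [q,r] − [p,r] + [p,q]. For instance
  ∂[2,4,6] = [4,6] − [2,6] + [2,4],
  ∂[6,7,8] = [7,8] − [6,8] + [6,7].
As a 13×3 matrix over Z this has rank 3, with invariant factors (1,1,1).

Reading off H_k = ker ∂_k / im ∂_{k+1}:

  H_0: rank C_0 − rank ∂_1 = 8 − 7 = 1, and the invariant factors of ∂_1 are all 1, so H_0 ≅ Z.
  H_1: rank ker ∂_1 − rank ∂_2 = (13 − 7) − 3 = 3, and the invariant factors of ∂_2 are all 1, so H_1 ≅ Z^3.
  H_2: rank ker ∂_2 − rank ∂_3 = (3 − 3) − 0 = 0, and there is no ∂_3, so H_2 ≅ 0.

As a check, the Euler characteristic is 8 − 13 + 3 = -2, which agrees with 1 − 3 + 0 = -2.

H_0 ≅ Z,  H_1 ≅ Z^3,  H_2 = 0.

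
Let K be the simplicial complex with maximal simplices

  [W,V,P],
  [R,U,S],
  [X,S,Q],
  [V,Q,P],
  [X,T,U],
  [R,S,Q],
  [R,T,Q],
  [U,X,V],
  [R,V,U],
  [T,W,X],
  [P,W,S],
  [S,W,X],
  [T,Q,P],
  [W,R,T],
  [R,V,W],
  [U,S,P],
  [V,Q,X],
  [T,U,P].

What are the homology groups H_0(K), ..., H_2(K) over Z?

H_0 = Z,  H_1 = Z^2,  H_2 = Z.

Order the vertices as P < Q < R < S < T < U < V < W < X. Listing each simplex with vertices in this order, K has dimension 2 with simplices:

  0-simplices (9): P, Q, R, S, T, U, V, W, X
  1-simplices (27): PQ, PS, PT, PU, PV, PW, QR, QS, QT, QV, QX, RS, RT, RU, RV, RW, SU, SW, SX, TU, TW, TX, UV, UX, VW, VX, WX
  2-simplices (18): PQT, PQV, PSU, PSW, PTU, PVW, QRS, QRT, QSX, QVX, RSU, RTW, RUV, RVW, SWX, TUX, TWX, UVX

Hence C_0 ≅ Z^9, C_1 ≅ Z^27, C_2 ≅ Z^18.

Boundary ∂_1: C_1 → C_0 maps an edge to its endpoints' difference, ∂[p,q] = q − p. For instance
  ∂SW = W − S.
This gives a 9×27 integer matrix of rank 8; reducing to Smith normal form yields diagonal entries (1,1,1,1,1,1,1,1).

Boundary ∂_2: C_2 → C_1 maps a triangle to the signed sum of its edges. For instance
  ∂RTW = TW − RW + RT,
  ∂TWX = WX − TX + TW.
The 27×18 boundary matrix has rank 17 and Smith normal form diag(1,1,1,1,1,1,1,1,1,1,1,1,1,1,1,1,1).

Computing H_k = (kernel of ∂_k) / (image of ∂_{k+1}):

  H_0: rank C_0 − rank ∂_1 = 9 − 8 = 1, and the invariant factors of ∂_1 are all 1, so H_0 = Z.
  H_1: rank ker ∂_1 − rank ∂_2 = (27 − 8) − 17 = 2, and the invariant factors of ∂_2 are all 1, so H_1 = Z^2.
  H_2: rank ker ∂_2 − rank ∂_3 = (18 − 17) − 0 = 1, and there is no ∂_3, so H_2 = Z.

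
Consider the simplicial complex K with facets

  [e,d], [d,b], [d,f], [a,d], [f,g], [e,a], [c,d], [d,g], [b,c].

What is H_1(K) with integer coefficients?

H_1 ≅ Z^3.

K has 7 vertices, 9 edges.
rank ∂_1 = 6, rank ∂_2 = 0 ⇒ b_1 = 9 − 6 − 0 = 3. So H_1 ≅ Z^3.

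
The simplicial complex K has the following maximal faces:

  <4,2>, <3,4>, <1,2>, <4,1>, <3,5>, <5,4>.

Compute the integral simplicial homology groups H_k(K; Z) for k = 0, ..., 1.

H_0 ≅ Z,  H_1 ≅ Z^2.

Fix the vertex order 1 < 2 < 3 < 4 < 5 and write every simplex with vertices in increasing order. Then dim K = 1 and the simplices of K are:

  0-simplices (5): [1], [2], [3], [4], [5]
  1-simplices (6): [1,2], [1,4], [2,4], [3,4], [3,5], [4,5]

so the chain groups are C_0 ≅ Z^5, C_1 ≅ Z^6.

The boundary map ∂_1: C_1 → C_0 is given by ∂[p,q] = [q] − [p]. For instance
  ∂[2,4] = [4] − [2].
The resulting 5×6 matrix has rank 4, and its Smith normal form has invariant factors (1,1,1,1).

Now H_k = ker ∂_k / im ∂_{k+1}, so:

  H_0: rank C_0 − rank ∂_1 = 5 − 4 = 1, and the invariant factors of ∂_1 are all 1, so H_0 ≅ Z.
  H_1: rank ker ∂_1 − rank ∂_2 = (6 − 4) − 0 = 2, and there is no ∂_2, so H_1 ≅ Z^2.

(K is a triangulation of a wedge of 2 circles.)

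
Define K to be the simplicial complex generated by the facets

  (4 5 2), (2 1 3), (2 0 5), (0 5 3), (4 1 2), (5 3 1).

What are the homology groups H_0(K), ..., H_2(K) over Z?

H_0 ≅ Z,  H_1 ≅ Z,  H_2 = 0.

Take the total order 0 < 1 < 2 < 3 < 4 < 5 on the vertex set. Then K (dimension 2) consists of the simplices:

  0-simplices (6): [0], [1], [2], [3], [4], [5]
  1-simplices (12): [0,2], [0,3], [0,5], [1,2], [1,3], [1,4], [1,5], [2,3], [2,4], [2,5], [3,5], [4,5]
  2-simplices (6): [0,2,5], [0,3,5], [1,2,3], [1,2,4], [1,3,5], [2,4,5]

Hence C_0 ≅ Z^6, C_1 ≅ Z^12, C_2 ≅ Z^6.

∂_1: C_1 → C_0 sends each edge [p,q] (with p < q) to q − p. For instance
  ∂[0,5] = [5] − [0].
The 6×12 boundary matrix has rank 5 and Smith normal form diag(1,1,1,1,1).

∂_2: C_2 → C_1 maps a triangle to the signed sum of its edges. For instance
  ∂[1,2,4] = [2,4] − [1,4] + [1,2],
  ∂[2,4,5] = [4,5] − [2,5] + [2,4].
This gives a 12×6 integer matrix of rank 6; reducing to Smith normal form yields diagonal entries (1,1,1,1,1,1).

Computing H_k = (kernel of ∂_k) / (image of ∂_{k+1}):

  H_0: rank C_0 − rank ∂_1 = 6 − 5 = 1, and the invariant factors of ∂_1 are all 1, so H_0 = Z.
  H_1: rank ker ∂_1 − rank ∂_2 = (12 − 5) − 6 = 1, and the invariant factors of ∂_2 are all 1, so H_1 = Z.
  H_2: rank ker ∂_2 − rank ∂_3 = (6 − 6) − 0 = 0, and there is no ∂_3, so H_2 = 0.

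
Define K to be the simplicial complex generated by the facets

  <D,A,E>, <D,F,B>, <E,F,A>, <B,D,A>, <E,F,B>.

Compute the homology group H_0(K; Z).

We work with the vertex ordering A < B < D < E < F. The simplices of K, each written with vertices in increasing order, are:

  0-simplices (5): A, B, D, E, F
  1-simplices (10): AB, AD, AE, AF, BD, BE, BF, DE, DF, EF
  2-simplices (5): ABD, ADE, AEF, BDF, BEF

giving chain groups C_0 ≅ Z^5, C_1 ≅ Z^10, C_2 ≅ Z^5.

The boundary map ∂_1: C_1 → C_0 sends each edge [p,q] (with p < q) to q − p. For instance
  ∂AB = B − A.
This gives a 5×10 integer matrix of rank 4; reducing to Smith normal form yields diagonal entries (1,1,1,1).

Boundary ∂_2: C_2 → C_1 maps a triangle to the signed sum of its edges. For instance
  ∂ADE = DE − AE + AD,
  ∂BDF = DF − BF + BD.
The resulting 10×5 matrix has rank 5, and its Smith normal form has invariant factors (1,1,1,1,1).

Now H_k = ker ∂_k / im ∂_{k+1}, so:

  H_0: rank C_0 − rank ∂_1 = 5 − 4 = 1, and the invariant factors of ∂_1 are all 1, so H_0 = Z.

(K is a triangulation of the Möbius band.)

H_0 = Z.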